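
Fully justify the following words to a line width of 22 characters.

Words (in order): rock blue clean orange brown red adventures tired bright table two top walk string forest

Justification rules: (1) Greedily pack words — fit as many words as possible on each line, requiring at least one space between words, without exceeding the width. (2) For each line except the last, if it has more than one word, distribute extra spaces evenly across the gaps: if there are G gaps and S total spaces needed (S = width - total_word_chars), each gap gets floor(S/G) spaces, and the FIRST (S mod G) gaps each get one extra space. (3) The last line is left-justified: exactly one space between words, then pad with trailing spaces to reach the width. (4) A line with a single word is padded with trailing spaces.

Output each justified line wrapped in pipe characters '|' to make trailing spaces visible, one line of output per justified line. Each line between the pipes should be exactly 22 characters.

Line 1: ['rock', 'blue', 'clean', 'orange'] (min_width=22, slack=0)
Line 2: ['brown', 'red', 'adventures'] (min_width=20, slack=2)
Line 3: ['tired', 'bright', 'table', 'two'] (min_width=22, slack=0)
Line 4: ['top', 'walk', 'string', 'forest'] (min_width=22, slack=0)

Answer: |rock blue clean orange|
|brown  red  adventures|
|tired bright table two|
|top walk string forest|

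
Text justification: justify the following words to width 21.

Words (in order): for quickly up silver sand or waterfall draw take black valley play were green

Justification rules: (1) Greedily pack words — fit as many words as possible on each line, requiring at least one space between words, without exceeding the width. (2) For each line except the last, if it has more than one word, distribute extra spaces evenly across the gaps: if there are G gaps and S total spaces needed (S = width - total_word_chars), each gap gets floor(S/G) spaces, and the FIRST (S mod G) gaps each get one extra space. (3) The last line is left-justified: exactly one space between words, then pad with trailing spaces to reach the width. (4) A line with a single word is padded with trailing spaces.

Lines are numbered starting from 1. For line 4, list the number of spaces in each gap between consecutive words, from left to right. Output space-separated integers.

Line 1: ['for', 'quickly', 'up', 'silver'] (min_width=21, slack=0)
Line 2: ['sand', 'or', 'waterfall'] (min_width=17, slack=4)
Line 3: ['draw', 'take', 'black'] (min_width=15, slack=6)
Line 4: ['valley', 'play', 'were'] (min_width=16, slack=5)
Line 5: ['green'] (min_width=5, slack=16)

Answer: 4 3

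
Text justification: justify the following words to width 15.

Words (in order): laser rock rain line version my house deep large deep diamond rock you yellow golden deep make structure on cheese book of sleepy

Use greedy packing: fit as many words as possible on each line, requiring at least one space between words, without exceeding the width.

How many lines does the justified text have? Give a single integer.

Line 1: ['laser', 'rock', 'rain'] (min_width=15, slack=0)
Line 2: ['line', 'version', 'my'] (min_width=15, slack=0)
Line 3: ['house', 'deep'] (min_width=10, slack=5)
Line 4: ['large', 'deep'] (min_width=10, slack=5)
Line 5: ['diamond', 'rock'] (min_width=12, slack=3)
Line 6: ['you', 'yellow'] (min_width=10, slack=5)
Line 7: ['golden', 'deep'] (min_width=11, slack=4)
Line 8: ['make', 'structure'] (min_width=14, slack=1)
Line 9: ['on', 'cheese', 'book'] (min_width=14, slack=1)
Line 10: ['of', 'sleepy'] (min_width=9, slack=6)
Total lines: 10

Answer: 10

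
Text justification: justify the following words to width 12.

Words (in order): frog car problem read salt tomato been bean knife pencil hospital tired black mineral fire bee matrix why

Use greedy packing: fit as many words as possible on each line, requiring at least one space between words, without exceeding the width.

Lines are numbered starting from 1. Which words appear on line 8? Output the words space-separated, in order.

Answer: mineral fire

Derivation:
Line 1: ['frog', 'car'] (min_width=8, slack=4)
Line 2: ['problem', 'read'] (min_width=12, slack=0)
Line 3: ['salt', 'tomato'] (min_width=11, slack=1)
Line 4: ['been', 'bean'] (min_width=9, slack=3)
Line 5: ['knife', 'pencil'] (min_width=12, slack=0)
Line 6: ['hospital'] (min_width=8, slack=4)
Line 7: ['tired', 'black'] (min_width=11, slack=1)
Line 8: ['mineral', 'fire'] (min_width=12, slack=0)
Line 9: ['bee', 'matrix'] (min_width=10, slack=2)
Line 10: ['why'] (min_width=3, slack=9)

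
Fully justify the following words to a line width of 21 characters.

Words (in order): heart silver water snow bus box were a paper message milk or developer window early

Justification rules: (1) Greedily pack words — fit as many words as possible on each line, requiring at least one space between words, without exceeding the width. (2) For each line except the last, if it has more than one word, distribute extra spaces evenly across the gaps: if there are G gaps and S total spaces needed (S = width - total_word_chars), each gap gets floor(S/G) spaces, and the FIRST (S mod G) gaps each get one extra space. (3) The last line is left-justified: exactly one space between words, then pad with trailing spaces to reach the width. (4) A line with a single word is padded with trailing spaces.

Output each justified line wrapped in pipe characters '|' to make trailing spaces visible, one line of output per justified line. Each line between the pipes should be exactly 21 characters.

Line 1: ['heart', 'silver', 'water'] (min_width=18, slack=3)
Line 2: ['snow', 'bus', 'box', 'were', 'a'] (min_width=19, slack=2)
Line 3: ['paper', 'message', 'milk', 'or'] (min_width=21, slack=0)
Line 4: ['developer', 'window'] (min_width=16, slack=5)
Line 5: ['early'] (min_width=5, slack=16)

Answer: |heart   silver  water|
|snow  bus  box were a|
|paper message milk or|
|developer      window|
|early                |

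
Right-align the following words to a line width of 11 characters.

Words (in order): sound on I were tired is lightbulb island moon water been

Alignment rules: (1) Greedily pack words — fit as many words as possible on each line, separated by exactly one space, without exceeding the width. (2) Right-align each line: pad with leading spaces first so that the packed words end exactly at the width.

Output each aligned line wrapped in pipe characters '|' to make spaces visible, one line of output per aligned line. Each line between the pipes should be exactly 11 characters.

Line 1: ['sound', 'on', 'I'] (min_width=10, slack=1)
Line 2: ['were', 'tired'] (min_width=10, slack=1)
Line 3: ['is'] (min_width=2, slack=9)
Line 4: ['lightbulb'] (min_width=9, slack=2)
Line 5: ['island', 'moon'] (min_width=11, slack=0)
Line 6: ['water', 'been'] (min_width=10, slack=1)

Answer: | sound on I|
| were tired|
|         is|
|  lightbulb|
|island moon|
| water been|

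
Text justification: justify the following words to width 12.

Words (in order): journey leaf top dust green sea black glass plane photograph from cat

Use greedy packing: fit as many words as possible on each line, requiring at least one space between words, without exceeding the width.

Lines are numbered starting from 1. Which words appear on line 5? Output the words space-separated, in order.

Answer: plane

Derivation:
Line 1: ['journey', 'leaf'] (min_width=12, slack=0)
Line 2: ['top', 'dust'] (min_width=8, slack=4)
Line 3: ['green', 'sea'] (min_width=9, slack=3)
Line 4: ['black', 'glass'] (min_width=11, slack=1)
Line 5: ['plane'] (min_width=5, slack=7)
Line 6: ['photograph'] (min_width=10, slack=2)
Line 7: ['from', 'cat'] (min_width=8, slack=4)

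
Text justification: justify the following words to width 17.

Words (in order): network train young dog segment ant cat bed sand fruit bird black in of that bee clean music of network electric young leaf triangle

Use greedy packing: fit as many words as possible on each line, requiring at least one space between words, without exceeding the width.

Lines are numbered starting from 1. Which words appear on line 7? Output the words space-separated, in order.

Answer: network electric

Derivation:
Line 1: ['network', 'train'] (min_width=13, slack=4)
Line 2: ['young', 'dog', 'segment'] (min_width=17, slack=0)
Line 3: ['ant', 'cat', 'bed', 'sand'] (min_width=16, slack=1)
Line 4: ['fruit', 'bird', 'black'] (min_width=16, slack=1)
Line 5: ['in', 'of', 'that', 'bee'] (min_width=14, slack=3)
Line 6: ['clean', 'music', 'of'] (min_width=14, slack=3)
Line 7: ['network', 'electric'] (min_width=16, slack=1)
Line 8: ['young', 'leaf'] (min_width=10, slack=7)
Line 9: ['triangle'] (min_width=8, slack=9)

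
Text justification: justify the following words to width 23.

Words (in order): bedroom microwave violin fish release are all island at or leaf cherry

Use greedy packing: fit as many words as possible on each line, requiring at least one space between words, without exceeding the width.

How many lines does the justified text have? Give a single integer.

Line 1: ['bedroom', 'microwave'] (min_width=17, slack=6)
Line 2: ['violin', 'fish', 'release', 'are'] (min_width=23, slack=0)
Line 3: ['all', 'island', 'at', 'or', 'leaf'] (min_width=21, slack=2)
Line 4: ['cherry'] (min_width=6, slack=17)
Total lines: 4

Answer: 4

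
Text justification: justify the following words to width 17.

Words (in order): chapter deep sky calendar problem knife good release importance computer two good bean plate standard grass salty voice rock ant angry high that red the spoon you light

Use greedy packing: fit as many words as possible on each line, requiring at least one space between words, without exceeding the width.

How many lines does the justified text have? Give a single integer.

Answer: 12

Derivation:
Line 1: ['chapter', 'deep', 'sky'] (min_width=16, slack=1)
Line 2: ['calendar', 'problem'] (min_width=16, slack=1)
Line 3: ['knife', 'good'] (min_width=10, slack=7)
Line 4: ['release'] (min_width=7, slack=10)
Line 5: ['importance'] (min_width=10, slack=7)
Line 6: ['computer', 'two', 'good'] (min_width=17, slack=0)
Line 7: ['bean', 'plate'] (min_width=10, slack=7)
Line 8: ['standard', 'grass'] (min_width=14, slack=3)
Line 9: ['salty', 'voice', 'rock'] (min_width=16, slack=1)
Line 10: ['ant', 'angry', 'high'] (min_width=14, slack=3)
Line 11: ['that', 'red', 'the'] (min_width=12, slack=5)
Line 12: ['spoon', 'you', 'light'] (min_width=15, slack=2)
Total lines: 12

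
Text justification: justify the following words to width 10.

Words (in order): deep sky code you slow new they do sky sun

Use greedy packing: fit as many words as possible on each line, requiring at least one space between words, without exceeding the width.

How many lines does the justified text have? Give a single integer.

Answer: 5

Derivation:
Line 1: ['deep', 'sky'] (min_width=8, slack=2)
Line 2: ['code', 'you'] (min_width=8, slack=2)
Line 3: ['slow', 'new'] (min_width=8, slack=2)
Line 4: ['they', 'do'] (min_width=7, slack=3)
Line 5: ['sky', 'sun'] (min_width=7, slack=3)
Total lines: 5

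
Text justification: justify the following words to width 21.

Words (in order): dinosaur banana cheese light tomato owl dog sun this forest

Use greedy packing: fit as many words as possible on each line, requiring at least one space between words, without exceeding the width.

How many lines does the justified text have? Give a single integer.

Answer: 4

Derivation:
Line 1: ['dinosaur', 'banana'] (min_width=15, slack=6)
Line 2: ['cheese', 'light', 'tomato'] (min_width=19, slack=2)
Line 3: ['owl', 'dog', 'sun', 'this'] (min_width=16, slack=5)
Line 4: ['forest'] (min_width=6, slack=15)
Total lines: 4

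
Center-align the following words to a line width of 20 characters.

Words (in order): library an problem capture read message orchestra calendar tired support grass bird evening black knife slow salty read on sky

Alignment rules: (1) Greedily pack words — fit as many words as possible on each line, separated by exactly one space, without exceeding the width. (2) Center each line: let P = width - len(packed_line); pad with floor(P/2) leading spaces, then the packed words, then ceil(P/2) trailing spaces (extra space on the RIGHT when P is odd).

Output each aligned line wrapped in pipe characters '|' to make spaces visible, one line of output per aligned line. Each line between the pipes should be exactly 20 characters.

Line 1: ['library', 'an', 'problem'] (min_width=18, slack=2)
Line 2: ['capture', 'read', 'message'] (min_width=20, slack=0)
Line 3: ['orchestra', 'calendar'] (min_width=18, slack=2)
Line 4: ['tired', 'support', 'grass'] (min_width=19, slack=1)
Line 5: ['bird', 'evening', 'black'] (min_width=18, slack=2)
Line 6: ['knife', 'slow', 'salty'] (min_width=16, slack=4)
Line 7: ['read', 'on', 'sky'] (min_width=11, slack=9)

Answer: | library an problem |
|capture read message|
| orchestra calendar |
|tired support grass |
| bird evening black |
|  knife slow salty  |
|    read on sky     |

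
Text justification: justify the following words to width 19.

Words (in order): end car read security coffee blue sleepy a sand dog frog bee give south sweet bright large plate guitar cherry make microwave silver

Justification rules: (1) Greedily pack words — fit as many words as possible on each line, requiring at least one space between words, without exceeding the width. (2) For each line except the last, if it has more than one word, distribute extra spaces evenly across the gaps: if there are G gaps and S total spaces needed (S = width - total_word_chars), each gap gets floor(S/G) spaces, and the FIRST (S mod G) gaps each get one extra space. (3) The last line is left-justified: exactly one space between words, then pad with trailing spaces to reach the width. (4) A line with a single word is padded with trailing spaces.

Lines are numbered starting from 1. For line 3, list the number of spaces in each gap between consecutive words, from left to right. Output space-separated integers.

Answer: 2 1 1

Derivation:
Line 1: ['end', 'car', 'read'] (min_width=12, slack=7)
Line 2: ['security', 'coffee'] (min_width=15, slack=4)
Line 3: ['blue', 'sleepy', 'a', 'sand'] (min_width=18, slack=1)
Line 4: ['dog', 'frog', 'bee', 'give'] (min_width=17, slack=2)
Line 5: ['south', 'sweet', 'bright'] (min_width=18, slack=1)
Line 6: ['large', 'plate', 'guitar'] (min_width=18, slack=1)
Line 7: ['cherry', 'make'] (min_width=11, slack=8)
Line 8: ['microwave', 'silver'] (min_width=16, slack=3)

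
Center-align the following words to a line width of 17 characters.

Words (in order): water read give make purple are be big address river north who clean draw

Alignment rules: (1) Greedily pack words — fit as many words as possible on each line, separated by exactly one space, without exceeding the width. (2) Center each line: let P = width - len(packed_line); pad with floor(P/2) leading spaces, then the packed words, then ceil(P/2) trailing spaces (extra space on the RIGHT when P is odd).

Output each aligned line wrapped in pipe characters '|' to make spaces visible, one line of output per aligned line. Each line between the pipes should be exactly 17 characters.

Answer: | water read give |
| make purple are |
| be big address  |
| river north who |
|   clean draw    |

Derivation:
Line 1: ['water', 'read', 'give'] (min_width=15, slack=2)
Line 2: ['make', 'purple', 'are'] (min_width=15, slack=2)
Line 3: ['be', 'big', 'address'] (min_width=14, slack=3)
Line 4: ['river', 'north', 'who'] (min_width=15, slack=2)
Line 5: ['clean', 'draw'] (min_width=10, slack=7)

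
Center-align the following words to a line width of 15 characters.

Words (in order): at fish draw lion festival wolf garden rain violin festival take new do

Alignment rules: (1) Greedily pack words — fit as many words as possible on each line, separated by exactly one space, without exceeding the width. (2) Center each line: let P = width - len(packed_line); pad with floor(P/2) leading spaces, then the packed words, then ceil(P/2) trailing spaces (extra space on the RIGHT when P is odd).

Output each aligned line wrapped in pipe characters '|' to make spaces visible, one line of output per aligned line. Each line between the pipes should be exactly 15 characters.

Line 1: ['at', 'fish', 'draw'] (min_width=12, slack=3)
Line 2: ['lion', 'festival'] (min_width=13, slack=2)
Line 3: ['wolf', 'garden'] (min_width=11, slack=4)
Line 4: ['rain', 'violin'] (min_width=11, slack=4)
Line 5: ['festival', 'take'] (min_width=13, slack=2)
Line 6: ['new', 'do'] (min_width=6, slack=9)

Answer: | at fish draw  |
| lion festival |
|  wolf garden  |
|  rain violin  |
| festival take |
|    new do     |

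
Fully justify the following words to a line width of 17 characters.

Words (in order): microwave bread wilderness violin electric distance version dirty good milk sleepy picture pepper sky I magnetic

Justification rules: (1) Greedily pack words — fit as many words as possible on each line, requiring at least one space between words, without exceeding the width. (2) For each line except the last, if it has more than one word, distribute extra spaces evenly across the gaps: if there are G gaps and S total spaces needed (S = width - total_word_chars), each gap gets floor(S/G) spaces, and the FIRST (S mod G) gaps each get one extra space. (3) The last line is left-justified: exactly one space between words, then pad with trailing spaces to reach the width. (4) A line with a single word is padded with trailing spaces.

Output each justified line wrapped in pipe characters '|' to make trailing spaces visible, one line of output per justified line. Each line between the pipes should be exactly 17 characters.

Answer: |microwave   bread|
|wilderness violin|
|electric distance|
|version     dirty|
|good  milk sleepy|
|picture    pepper|
|sky I magnetic   |

Derivation:
Line 1: ['microwave', 'bread'] (min_width=15, slack=2)
Line 2: ['wilderness', 'violin'] (min_width=17, slack=0)
Line 3: ['electric', 'distance'] (min_width=17, slack=0)
Line 4: ['version', 'dirty'] (min_width=13, slack=4)
Line 5: ['good', 'milk', 'sleepy'] (min_width=16, slack=1)
Line 6: ['picture', 'pepper'] (min_width=14, slack=3)
Line 7: ['sky', 'I', 'magnetic'] (min_width=14, slack=3)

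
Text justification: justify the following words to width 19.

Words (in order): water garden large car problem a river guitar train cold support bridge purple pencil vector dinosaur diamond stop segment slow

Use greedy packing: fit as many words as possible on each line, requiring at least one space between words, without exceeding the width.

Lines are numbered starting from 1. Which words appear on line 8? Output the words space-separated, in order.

Answer: segment slow

Derivation:
Line 1: ['water', 'garden', 'large'] (min_width=18, slack=1)
Line 2: ['car', 'problem', 'a', 'river'] (min_width=19, slack=0)
Line 3: ['guitar', 'train', 'cold'] (min_width=17, slack=2)
Line 4: ['support', 'bridge'] (min_width=14, slack=5)
Line 5: ['purple', 'pencil'] (min_width=13, slack=6)
Line 6: ['vector', 'dinosaur'] (min_width=15, slack=4)
Line 7: ['diamond', 'stop'] (min_width=12, slack=7)
Line 8: ['segment', 'slow'] (min_width=12, slack=7)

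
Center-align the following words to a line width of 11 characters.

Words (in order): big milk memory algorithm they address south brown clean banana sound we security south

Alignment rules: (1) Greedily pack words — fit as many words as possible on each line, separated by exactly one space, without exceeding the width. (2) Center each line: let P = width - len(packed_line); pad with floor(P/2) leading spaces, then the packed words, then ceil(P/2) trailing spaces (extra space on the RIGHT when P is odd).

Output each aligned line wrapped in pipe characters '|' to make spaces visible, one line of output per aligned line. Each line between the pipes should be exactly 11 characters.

Answer: | big milk  |
|  memory   |
| algorithm |
|   they    |
|  address  |
|south brown|
|   clean   |
|  banana   |
| sound we  |
| security  |
|   south   |

Derivation:
Line 1: ['big', 'milk'] (min_width=8, slack=3)
Line 2: ['memory'] (min_width=6, slack=5)
Line 3: ['algorithm'] (min_width=9, slack=2)
Line 4: ['they'] (min_width=4, slack=7)
Line 5: ['address'] (min_width=7, slack=4)
Line 6: ['south', 'brown'] (min_width=11, slack=0)
Line 7: ['clean'] (min_width=5, slack=6)
Line 8: ['banana'] (min_width=6, slack=5)
Line 9: ['sound', 'we'] (min_width=8, slack=3)
Line 10: ['security'] (min_width=8, slack=3)
Line 11: ['south'] (min_width=5, slack=6)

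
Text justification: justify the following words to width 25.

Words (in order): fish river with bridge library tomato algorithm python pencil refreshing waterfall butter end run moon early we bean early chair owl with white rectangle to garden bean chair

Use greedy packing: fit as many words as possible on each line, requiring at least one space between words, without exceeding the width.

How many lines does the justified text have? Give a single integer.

Line 1: ['fish', 'river', 'with', 'bridge'] (min_width=22, slack=3)
Line 2: ['library', 'tomato', 'algorithm'] (min_width=24, slack=1)
Line 3: ['python', 'pencil', 'refreshing'] (min_width=24, slack=1)
Line 4: ['waterfall', 'butter', 'end', 'run'] (min_width=24, slack=1)
Line 5: ['moon', 'early', 'we', 'bean', 'early'] (min_width=24, slack=1)
Line 6: ['chair', 'owl', 'with', 'white'] (min_width=20, slack=5)
Line 7: ['rectangle', 'to', 'garden', 'bean'] (min_width=24, slack=1)
Line 8: ['chair'] (min_width=5, slack=20)
Total lines: 8

Answer: 8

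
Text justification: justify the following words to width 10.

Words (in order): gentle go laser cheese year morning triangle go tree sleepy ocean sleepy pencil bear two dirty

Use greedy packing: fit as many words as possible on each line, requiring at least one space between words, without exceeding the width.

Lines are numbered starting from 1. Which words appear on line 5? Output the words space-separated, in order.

Line 1: ['gentle', 'go'] (min_width=9, slack=1)
Line 2: ['laser'] (min_width=5, slack=5)
Line 3: ['cheese'] (min_width=6, slack=4)
Line 4: ['year'] (min_width=4, slack=6)
Line 5: ['morning'] (min_width=7, slack=3)
Line 6: ['triangle'] (min_width=8, slack=2)
Line 7: ['go', 'tree'] (min_width=7, slack=3)
Line 8: ['sleepy'] (min_width=6, slack=4)
Line 9: ['ocean'] (min_width=5, slack=5)
Line 10: ['sleepy'] (min_width=6, slack=4)
Line 11: ['pencil'] (min_width=6, slack=4)
Line 12: ['bear', 'two'] (min_width=8, slack=2)
Line 13: ['dirty'] (min_width=5, slack=5)

Answer: morning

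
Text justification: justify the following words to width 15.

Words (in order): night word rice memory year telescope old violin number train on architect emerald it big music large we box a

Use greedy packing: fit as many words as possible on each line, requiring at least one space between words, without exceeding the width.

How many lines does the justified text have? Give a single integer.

Answer: 9

Derivation:
Line 1: ['night', 'word', 'rice'] (min_width=15, slack=0)
Line 2: ['memory', 'year'] (min_width=11, slack=4)
Line 3: ['telescope', 'old'] (min_width=13, slack=2)
Line 4: ['violin', 'number'] (min_width=13, slack=2)
Line 5: ['train', 'on'] (min_width=8, slack=7)
Line 6: ['architect'] (min_width=9, slack=6)
Line 7: ['emerald', 'it', 'big'] (min_width=14, slack=1)
Line 8: ['music', 'large', 'we'] (min_width=14, slack=1)
Line 9: ['box', 'a'] (min_width=5, slack=10)
Total lines: 9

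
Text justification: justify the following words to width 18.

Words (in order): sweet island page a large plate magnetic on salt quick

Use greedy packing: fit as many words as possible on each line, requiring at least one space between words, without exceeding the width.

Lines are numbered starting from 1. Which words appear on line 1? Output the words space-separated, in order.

Answer: sweet island page

Derivation:
Line 1: ['sweet', 'island', 'page'] (min_width=17, slack=1)
Line 2: ['a', 'large', 'plate'] (min_width=13, slack=5)
Line 3: ['magnetic', 'on', 'salt'] (min_width=16, slack=2)
Line 4: ['quick'] (min_width=5, slack=13)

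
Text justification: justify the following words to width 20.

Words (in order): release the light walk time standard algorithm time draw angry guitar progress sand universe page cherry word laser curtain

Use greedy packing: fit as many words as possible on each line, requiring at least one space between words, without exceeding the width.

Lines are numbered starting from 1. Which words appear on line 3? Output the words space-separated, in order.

Line 1: ['release', 'the', 'light'] (min_width=17, slack=3)
Line 2: ['walk', 'time', 'standard'] (min_width=18, slack=2)
Line 3: ['algorithm', 'time', 'draw'] (min_width=19, slack=1)
Line 4: ['angry', 'guitar'] (min_width=12, slack=8)
Line 5: ['progress', 'sand'] (min_width=13, slack=7)
Line 6: ['universe', 'page', 'cherry'] (min_width=20, slack=0)
Line 7: ['word', 'laser', 'curtain'] (min_width=18, slack=2)

Answer: algorithm time draw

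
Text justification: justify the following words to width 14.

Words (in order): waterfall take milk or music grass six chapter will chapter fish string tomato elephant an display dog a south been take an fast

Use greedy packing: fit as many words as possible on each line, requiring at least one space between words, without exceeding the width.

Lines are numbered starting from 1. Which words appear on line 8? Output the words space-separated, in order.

Line 1: ['waterfall', 'take'] (min_width=14, slack=0)
Line 2: ['milk', 'or', 'music'] (min_width=13, slack=1)
Line 3: ['grass', 'six'] (min_width=9, slack=5)
Line 4: ['chapter', 'will'] (min_width=12, slack=2)
Line 5: ['chapter', 'fish'] (min_width=12, slack=2)
Line 6: ['string', 'tomato'] (min_width=13, slack=1)
Line 7: ['elephant', 'an'] (min_width=11, slack=3)
Line 8: ['display', 'dog', 'a'] (min_width=13, slack=1)
Line 9: ['south', 'been'] (min_width=10, slack=4)
Line 10: ['take', 'an', 'fast'] (min_width=12, slack=2)

Answer: display dog a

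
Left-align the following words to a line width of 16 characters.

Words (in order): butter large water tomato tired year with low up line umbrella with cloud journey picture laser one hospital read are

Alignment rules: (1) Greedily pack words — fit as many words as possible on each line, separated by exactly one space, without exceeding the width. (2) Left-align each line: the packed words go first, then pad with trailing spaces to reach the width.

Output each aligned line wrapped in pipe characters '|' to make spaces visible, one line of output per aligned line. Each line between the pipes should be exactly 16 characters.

Answer: |butter large    |
|water tomato    |
|tired year with |
|low up line     |
|umbrella with   |
|cloud journey   |
|picture laser   |
|one hospital    |
|read are        |

Derivation:
Line 1: ['butter', 'large'] (min_width=12, slack=4)
Line 2: ['water', 'tomato'] (min_width=12, slack=4)
Line 3: ['tired', 'year', 'with'] (min_width=15, slack=1)
Line 4: ['low', 'up', 'line'] (min_width=11, slack=5)
Line 5: ['umbrella', 'with'] (min_width=13, slack=3)
Line 6: ['cloud', 'journey'] (min_width=13, slack=3)
Line 7: ['picture', 'laser'] (min_width=13, slack=3)
Line 8: ['one', 'hospital'] (min_width=12, slack=4)
Line 9: ['read', 'are'] (min_width=8, slack=8)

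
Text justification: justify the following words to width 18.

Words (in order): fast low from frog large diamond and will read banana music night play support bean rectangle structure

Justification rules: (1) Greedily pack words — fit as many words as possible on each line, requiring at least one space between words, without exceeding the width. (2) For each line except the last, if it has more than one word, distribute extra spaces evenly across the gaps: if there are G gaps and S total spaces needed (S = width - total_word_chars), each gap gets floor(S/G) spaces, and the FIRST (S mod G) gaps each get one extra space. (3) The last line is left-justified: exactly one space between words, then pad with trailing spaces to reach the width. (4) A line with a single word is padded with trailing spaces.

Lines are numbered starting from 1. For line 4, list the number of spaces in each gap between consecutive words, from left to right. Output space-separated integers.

Answer: 2 2

Derivation:
Line 1: ['fast', 'low', 'from', 'frog'] (min_width=18, slack=0)
Line 2: ['large', 'diamond', 'and'] (min_width=17, slack=1)
Line 3: ['will', 'read', 'banana'] (min_width=16, slack=2)
Line 4: ['music', 'night', 'play'] (min_width=16, slack=2)
Line 5: ['support', 'bean'] (min_width=12, slack=6)
Line 6: ['rectangle'] (min_width=9, slack=9)
Line 7: ['structure'] (min_width=9, slack=9)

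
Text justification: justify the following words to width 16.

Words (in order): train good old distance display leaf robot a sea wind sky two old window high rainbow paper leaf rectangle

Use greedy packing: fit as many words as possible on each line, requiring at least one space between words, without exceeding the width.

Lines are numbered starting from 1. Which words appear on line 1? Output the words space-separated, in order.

Line 1: ['train', 'good', 'old'] (min_width=14, slack=2)
Line 2: ['distance', 'display'] (min_width=16, slack=0)
Line 3: ['leaf', 'robot', 'a', 'sea'] (min_width=16, slack=0)
Line 4: ['wind', 'sky', 'two', 'old'] (min_width=16, slack=0)
Line 5: ['window', 'high'] (min_width=11, slack=5)
Line 6: ['rainbow', 'paper'] (min_width=13, slack=3)
Line 7: ['leaf', 'rectangle'] (min_width=14, slack=2)

Answer: train good old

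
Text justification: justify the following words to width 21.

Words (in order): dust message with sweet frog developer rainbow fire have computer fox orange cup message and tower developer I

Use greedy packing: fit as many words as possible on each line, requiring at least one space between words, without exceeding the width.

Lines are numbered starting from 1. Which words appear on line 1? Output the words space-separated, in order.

Answer: dust message with

Derivation:
Line 1: ['dust', 'message', 'with'] (min_width=17, slack=4)
Line 2: ['sweet', 'frog', 'developer'] (min_width=20, slack=1)
Line 3: ['rainbow', 'fire', 'have'] (min_width=17, slack=4)
Line 4: ['computer', 'fox', 'orange'] (min_width=19, slack=2)
Line 5: ['cup', 'message', 'and', 'tower'] (min_width=21, slack=0)
Line 6: ['developer', 'I'] (min_width=11, slack=10)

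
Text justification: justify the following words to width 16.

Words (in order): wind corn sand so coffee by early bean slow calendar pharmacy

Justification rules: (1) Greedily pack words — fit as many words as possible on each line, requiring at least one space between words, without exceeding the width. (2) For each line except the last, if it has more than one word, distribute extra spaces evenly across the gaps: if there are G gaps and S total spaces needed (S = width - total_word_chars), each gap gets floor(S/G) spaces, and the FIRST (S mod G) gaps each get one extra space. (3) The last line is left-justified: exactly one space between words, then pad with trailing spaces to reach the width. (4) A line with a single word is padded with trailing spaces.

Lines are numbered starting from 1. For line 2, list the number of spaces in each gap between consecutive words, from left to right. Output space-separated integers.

Line 1: ['wind', 'corn', 'sand'] (min_width=14, slack=2)
Line 2: ['so', 'coffee', 'by'] (min_width=12, slack=4)
Line 3: ['early', 'bean', 'slow'] (min_width=15, slack=1)
Line 4: ['calendar'] (min_width=8, slack=8)
Line 5: ['pharmacy'] (min_width=8, slack=8)

Answer: 3 3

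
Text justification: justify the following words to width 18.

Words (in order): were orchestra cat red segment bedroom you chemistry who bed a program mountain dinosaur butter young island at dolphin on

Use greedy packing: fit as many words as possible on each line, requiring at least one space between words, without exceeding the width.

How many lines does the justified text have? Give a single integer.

Answer: 8

Derivation:
Line 1: ['were', 'orchestra', 'cat'] (min_width=18, slack=0)
Line 2: ['red', 'segment'] (min_width=11, slack=7)
Line 3: ['bedroom', 'you'] (min_width=11, slack=7)
Line 4: ['chemistry', 'who', 'bed'] (min_width=17, slack=1)
Line 5: ['a', 'program', 'mountain'] (min_width=18, slack=0)
Line 6: ['dinosaur', 'butter'] (min_width=15, slack=3)
Line 7: ['young', 'island', 'at'] (min_width=15, slack=3)
Line 8: ['dolphin', 'on'] (min_width=10, slack=8)
Total lines: 8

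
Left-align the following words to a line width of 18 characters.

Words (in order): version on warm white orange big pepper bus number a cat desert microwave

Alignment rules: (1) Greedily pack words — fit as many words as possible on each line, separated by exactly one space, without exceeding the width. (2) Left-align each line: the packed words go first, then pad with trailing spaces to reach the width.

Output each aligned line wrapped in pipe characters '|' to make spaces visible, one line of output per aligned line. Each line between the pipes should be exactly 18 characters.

Answer: |version on warm   |
|white orange big  |
|pepper bus number |
|a cat desert      |
|microwave         |

Derivation:
Line 1: ['version', 'on', 'warm'] (min_width=15, slack=3)
Line 2: ['white', 'orange', 'big'] (min_width=16, slack=2)
Line 3: ['pepper', 'bus', 'number'] (min_width=17, slack=1)
Line 4: ['a', 'cat', 'desert'] (min_width=12, slack=6)
Line 5: ['microwave'] (min_width=9, slack=9)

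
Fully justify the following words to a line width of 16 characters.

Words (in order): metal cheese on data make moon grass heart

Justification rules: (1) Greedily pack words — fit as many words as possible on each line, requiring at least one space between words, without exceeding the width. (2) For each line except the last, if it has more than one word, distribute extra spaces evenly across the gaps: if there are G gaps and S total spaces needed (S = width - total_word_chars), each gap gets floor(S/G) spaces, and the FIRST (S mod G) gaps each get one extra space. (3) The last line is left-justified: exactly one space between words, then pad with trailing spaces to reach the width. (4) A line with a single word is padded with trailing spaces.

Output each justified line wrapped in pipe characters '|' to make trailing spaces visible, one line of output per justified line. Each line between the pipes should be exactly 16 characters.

Answer: |metal  cheese on|
|data  make  moon|
|grass heart     |

Derivation:
Line 1: ['metal', 'cheese', 'on'] (min_width=15, slack=1)
Line 2: ['data', 'make', 'moon'] (min_width=14, slack=2)
Line 3: ['grass', 'heart'] (min_width=11, slack=5)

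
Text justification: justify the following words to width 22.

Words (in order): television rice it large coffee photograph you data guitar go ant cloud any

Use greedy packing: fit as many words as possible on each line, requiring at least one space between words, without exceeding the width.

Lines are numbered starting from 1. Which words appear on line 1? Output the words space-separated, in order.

Line 1: ['television', 'rice', 'it'] (min_width=18, slack=4)
Line 2: ['large', 'coffee'] (min_width=12, slack=10)
Line 3: ['photograph', 'you', 'data'] (min_width=19, slack=3)
Line 4: ['guitar', 'go', 'ant', 'cloud'] (min_width=19, slack=3)
Line 5: ['any'] (min_width=3, slack=19)

Answer: television rice it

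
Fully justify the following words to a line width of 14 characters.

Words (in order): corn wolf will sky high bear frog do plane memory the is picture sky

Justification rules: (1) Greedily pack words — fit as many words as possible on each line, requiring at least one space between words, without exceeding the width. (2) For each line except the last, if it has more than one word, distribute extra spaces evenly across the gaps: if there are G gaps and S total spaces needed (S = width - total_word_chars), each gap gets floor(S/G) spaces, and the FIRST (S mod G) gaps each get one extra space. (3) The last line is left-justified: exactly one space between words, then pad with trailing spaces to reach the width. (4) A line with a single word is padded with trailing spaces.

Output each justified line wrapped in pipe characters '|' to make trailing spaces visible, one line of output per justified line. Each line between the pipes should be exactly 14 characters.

Answer: |corn wolf will|
|sky  high bear|
|frog  do plane|
|memory  the is|
|picture sky   |

Derivation:
Line 1: ['corn', 'wolf', 'will'] (min_width=14, slack=0)
Line 2: ['sky', 'high', 'bear'] (min_width=13, slack=1)
Line 3: ['frog', 'do', 'plane'] (min_width=13, slack=1)
Line 4: ['memory', 'the', 'is'] (min_width=13, slack=1)
Line 5: ['picture', 'sky'] (min_width=11, slack=3)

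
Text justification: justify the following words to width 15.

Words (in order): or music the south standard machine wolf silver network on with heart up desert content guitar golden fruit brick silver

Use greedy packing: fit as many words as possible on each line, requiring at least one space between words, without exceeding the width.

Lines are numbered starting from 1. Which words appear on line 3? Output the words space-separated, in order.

Answer: machine wolf

Derivation:
Line 1: ['or', 'music', 'the'] (min_width=12, slack=3)
Line 2: ['south', 'standard'] (min_width=14, slack=1)
Line 3: ['machine', 'wolf'] (min_width=12, slack=3)
Line 4: ['silver', 'network'] (min_width=14, slack=1)
Line 5: ['on', 'with', 'heart'] (min_width=13, slack=2)
Line 6: ['up', 'desert'] (min_width=9, slack=6)
Line 7: ['content', 'guitar'] (min_width=14, slack=1)
Line 8: ['golden', 'fruit'] (min_width=12, slack=3)
Line 9: ['brick', 'silver'] (min_width=12, slack=3)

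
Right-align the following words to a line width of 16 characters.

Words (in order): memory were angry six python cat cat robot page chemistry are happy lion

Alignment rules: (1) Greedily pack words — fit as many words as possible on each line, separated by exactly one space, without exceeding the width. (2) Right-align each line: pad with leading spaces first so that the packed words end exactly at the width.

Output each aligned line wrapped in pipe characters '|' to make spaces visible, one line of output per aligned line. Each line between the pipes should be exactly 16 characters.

Line 1: ['memory', 'were'] (min_width=11, slack=5)
Line 2: ['angry', 'six', 'python'] (min_width=16, slack=0)
Line 3: ['cat', 'cat', 'robot'] (min_width=13, slack=3)
Line 4: ['page', 'chemistry'] (min_width=14, slack=2)
Line 5: ['are', 'happy', 'lion'] (min_width=14, slack=2)

Answer: |     memory were|
|angry six python|
|   cat cat robot|
|  page chemistry|
|  are happy lion|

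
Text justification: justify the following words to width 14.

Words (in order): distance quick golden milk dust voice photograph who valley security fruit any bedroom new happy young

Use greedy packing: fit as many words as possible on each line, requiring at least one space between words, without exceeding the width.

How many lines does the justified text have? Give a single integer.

Answer: 9

Derivation:
Line 1: ['distance', 'quick'] (min_width=14, slack=0)
Line 2: ['golden', 'milk'] (min_width=11, slack=3)
Line 3: ['dust', 'voice'] (min_width=10, slack=4)
Line 4: ['photograph', 'who'] (min_width=14, slack=0)
Line 5: ['valley'] (min_width=6, slack=8)
Line 6: ['security', 'fruit'] (min_width=14, slack=0)
Line 7: ['any', 'bedroom'] (min_width=11, slack=3)
Line 8: ['new', 'happy'] (min_width=9, slack=5)
Line 9: ['young'] (min_width=5, slack=9)
Total lines: 9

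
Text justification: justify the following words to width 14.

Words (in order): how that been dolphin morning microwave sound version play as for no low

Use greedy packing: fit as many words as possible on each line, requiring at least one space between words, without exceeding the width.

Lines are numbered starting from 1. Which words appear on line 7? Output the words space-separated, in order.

Line 1: ['how', 'that', 'been'] (min_width=13, slack=1)
Line 2: ['dolphin'] (min_width=7, slack=7)
Line 3: ['morning'] (min_width=7, slack=7)
Line 4: ['microwave'] (min_width=9, slack=5)
Line 5: ['sound', 'version'] (min_width=13, slack=1)
Line 6: ['play', 'as', 'for', 'no'] (min_width=14, slack=0)
Line 7: ['low'] (min_width=3, slack=11)

Answer: low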